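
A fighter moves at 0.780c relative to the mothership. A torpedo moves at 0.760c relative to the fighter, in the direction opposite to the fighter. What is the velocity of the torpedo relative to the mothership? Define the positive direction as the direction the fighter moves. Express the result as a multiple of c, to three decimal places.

+0.049c

With v = 0.780 and u' = -0.760 (in units of c),
u = (u' + v)/(1 + u'v/c²):
u = (-0.760 + 0.780) / (1 + (-0.760)·0.780) = 0.0200/0.4072 = 0.0491
(Galilean addition would give +0.020c.)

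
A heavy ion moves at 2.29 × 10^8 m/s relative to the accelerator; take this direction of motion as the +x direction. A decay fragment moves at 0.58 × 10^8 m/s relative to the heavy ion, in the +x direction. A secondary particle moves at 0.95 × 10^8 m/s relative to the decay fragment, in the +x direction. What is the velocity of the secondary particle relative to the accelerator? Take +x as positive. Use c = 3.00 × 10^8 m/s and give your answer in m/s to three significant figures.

2.73 × 10^8 m/s

Apply u = (u' + v)/(1 + u'v/c²) successively, working outward toward the accelerator.
(Dividing each given speed by c = 3.00 × 10^8 m/s to work in units of c.)
Start: velocity of the heavy ion relative to the accelerator = 0.7633c.
Compose with the decay fragment (u' = 0.193 in the heavy ion frame): u_1 = (0.193 + 0.763) / (1 + 0.193·0.763) = 0.9567/1.1476 = 0.8336.
Compose with the secondary particle (u' = 0.317 in the decay fragment frame): u_2 = (0.317 + 0.834) / (1 + 0.317·0.834) = 1.1503/1.2640 = 0.9101.
So u = 0.9101 × 3.00 × 10^8 m/s.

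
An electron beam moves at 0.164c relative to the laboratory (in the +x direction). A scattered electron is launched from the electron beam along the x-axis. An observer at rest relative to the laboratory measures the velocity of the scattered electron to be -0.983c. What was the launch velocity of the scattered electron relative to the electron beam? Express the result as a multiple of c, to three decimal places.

Invert the composition law: u' = (u − v)/(1 − uv/c²).
u' = (-0.983 − 0.164) / (1 − (-0.983)(0.164)) = -1.1470/1.1612 = -0.9878.

-0.988c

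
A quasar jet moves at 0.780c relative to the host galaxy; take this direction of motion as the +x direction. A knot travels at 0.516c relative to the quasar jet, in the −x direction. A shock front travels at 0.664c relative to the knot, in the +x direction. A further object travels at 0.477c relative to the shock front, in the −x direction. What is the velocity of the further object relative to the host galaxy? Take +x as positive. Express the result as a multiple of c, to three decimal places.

Apply u = (u' + v)/(1 + u'v/c²) successively, working outward toward the host galaxy.
Start: velocity of the quasar jet relative to the host galaxy = 0.7800c.
Compose with the knot (u' = -0.516 in the quasar jet frame): u_1 = (-0.516 + 0.780) / (1 + (-0.516)·0.780) = 0.2640/0.5975 = 0.4418.
Compose with the shock front (u' = 0.664 in the knot frame): u_2 = (0.664 + 0.442) / (1 + 0.664·0.442) = 1.1058/1.2934 = 0.8550.
Compose with the further object (u' = -0.477 in the shock front frame): u_3 = (-0.477 + 0.855) / (1 + (-0.477)·0.855) = 0.3780/0.5922 = 0.6383.

+0.638c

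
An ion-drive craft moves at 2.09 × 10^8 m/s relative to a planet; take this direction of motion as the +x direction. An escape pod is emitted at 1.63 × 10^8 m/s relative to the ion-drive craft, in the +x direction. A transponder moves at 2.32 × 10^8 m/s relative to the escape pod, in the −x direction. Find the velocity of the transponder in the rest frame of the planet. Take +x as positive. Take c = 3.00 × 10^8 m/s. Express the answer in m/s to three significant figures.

+1.24 × 10^8 m/s

Apply u = (u' + v)/(1 + u'v/c²) successively, working outward toward the planet.
(Dividing each given speed by c = 3.00 × 10^8 m/s to work in units of c.)
Start: velocity of the ion-drive craft relative to the planet = 0.6967c.
Compose with the escape pod (u' = 0.543 in the ion-drive craft frame): u_1 = (0.543 + 0.697) / (1 + 0.543·0.697) = 1.2400/1.3785 = 0.8995.
Compose with the transponder (u' = -0.773 in the escape pod frame): u_2 = (-0.773 + 0.900) / (1 + (-0.773)·0.900) = 0.1262/0.3044 = 0.4146.
So u = 0.4146 × 3.00 × 10^8 m/s.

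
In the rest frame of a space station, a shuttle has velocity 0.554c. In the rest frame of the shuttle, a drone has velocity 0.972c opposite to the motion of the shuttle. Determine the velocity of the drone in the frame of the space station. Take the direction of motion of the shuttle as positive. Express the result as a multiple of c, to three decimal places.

-0.906c

With v = 0.554 and u' = -0.972 (in units of c),
u = (u' + v)/(1 + u'v/c²):
u = (-0.972 + 0.554) / (1 + (-0.972)·0.554) = -0.4180/0.4615 = -0.9057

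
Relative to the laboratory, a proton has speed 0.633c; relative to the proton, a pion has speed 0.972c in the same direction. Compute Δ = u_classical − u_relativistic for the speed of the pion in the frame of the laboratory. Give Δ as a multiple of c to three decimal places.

Galilean: u_cl = 0.972 + 0.633 = 1.6050.
Relativistic: u_rel = (0.972 + 0.633) / (1 + 0.972·0.633) = 1.6050/1.6153 = 0.9936.
Δ = 1.6050 − 0.9936 = 0.6114.
(The classical prediction exceeds c; the relativistic result does not.)

Δ = 0.611c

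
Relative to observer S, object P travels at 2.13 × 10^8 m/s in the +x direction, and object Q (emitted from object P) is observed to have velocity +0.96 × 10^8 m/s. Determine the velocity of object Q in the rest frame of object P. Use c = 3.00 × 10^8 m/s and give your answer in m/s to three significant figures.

v = 0.710c, u = 0.320c.
Invert the composition law: u' = (u − v)/(1 − uv/c²).
u' = (0.320 − 0.710) / (1 − (0.320)(0.710)) = -0.3900/0.7728 = -0.5047.
u' = -0.5047 × 3.00 × 10^8 m/s.

-1.51 × 10^8 m/s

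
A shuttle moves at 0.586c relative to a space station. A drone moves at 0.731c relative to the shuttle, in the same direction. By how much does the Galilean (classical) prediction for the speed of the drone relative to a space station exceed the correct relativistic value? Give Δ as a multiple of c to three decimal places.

Δ = 0.395c

Galilean: u_cl = 0.731 + 0.586 = 1.3170.
Relativistic: u_rel = (0.731 + 0.586) / (1 + 0.731·0.586) = 1.3170/1.4284 = 0.9220.
Δ = 1.3170 − 0.9220 = 0.3950.
(The classical prediction exceeds c; the relativistic result does not.)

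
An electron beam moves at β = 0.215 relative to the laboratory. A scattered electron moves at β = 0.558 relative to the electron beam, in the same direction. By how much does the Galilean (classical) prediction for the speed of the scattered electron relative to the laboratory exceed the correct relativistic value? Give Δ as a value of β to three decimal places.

Δ = 0.083

Galilean: u_cl = 0.558 + 0.215 = 0.7730.
Relativistic: u_rel = (0.558 + 0.215) / (1 + 0.558·0.215) = 0.7730/1.1200 = 0.6902.
Δ = 0.7730 − 0.6902 = 0.0828.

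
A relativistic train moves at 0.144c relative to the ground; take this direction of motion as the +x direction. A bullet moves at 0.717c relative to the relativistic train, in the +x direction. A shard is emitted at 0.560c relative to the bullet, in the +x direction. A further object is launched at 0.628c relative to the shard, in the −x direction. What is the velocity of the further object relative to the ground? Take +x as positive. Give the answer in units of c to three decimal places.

Apply u = (u' + v)/(1 + u'v/c²) successively, working outward toward the ground.
Start: velocity of the relativistic train relative to the ground = 0.1440c.
Compose with the bullet (u' = 0.717 in the relativistic train frame): u_1 = (0.717 + 0.144) / (1 + 0.717·0.144) = 0.8610/1.1032 = 0.7804.
Compose with the shard (u' = 0.560 in the bullet frame): u_2 = (0.560 + 0.780) / (1 + 0.560·0.780) = 1.3404/1.4370 = 0.9328.
Compose with the further object (u' = -0.628 in the shard frame): u_3 = (-0.628 + 0.933) / (1 + (-0.628)·0.933) = 0.3048/0.4142 = 0.7358.

+0.736c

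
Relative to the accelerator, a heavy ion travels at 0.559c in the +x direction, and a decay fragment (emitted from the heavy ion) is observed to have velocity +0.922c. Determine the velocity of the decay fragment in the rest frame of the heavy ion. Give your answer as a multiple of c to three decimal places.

+0.749c

Invert the composition law: u' = (u − v)/(1 − uv/c²).
u' = (0.922 − 0.559) / (1 − (0.922)(0.559)) = 0.3630/0.4846 = 0.7491.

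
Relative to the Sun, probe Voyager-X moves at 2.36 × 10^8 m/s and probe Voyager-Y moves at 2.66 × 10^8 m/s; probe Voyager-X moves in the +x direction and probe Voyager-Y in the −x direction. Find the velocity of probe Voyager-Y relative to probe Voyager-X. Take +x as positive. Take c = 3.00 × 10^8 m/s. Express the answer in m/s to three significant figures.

β_A = 0.787, β_B = -0.887 (dividing each by c = 3.00 × 10^8 m/s).
Transform to A's frame with the inverse velocity-addition law: u' = (u − v)/(1 − uv/c²), taking u = β_B and v = β_A.
u' = (-0.887 − 0.787) / (1 − (0.787)(-0.887)) = -1.6733/1.6975 = -0.9858.
u' = -0.9858 × 3.00 × 10^8 m/s.

-2.96 × 10^8 m/s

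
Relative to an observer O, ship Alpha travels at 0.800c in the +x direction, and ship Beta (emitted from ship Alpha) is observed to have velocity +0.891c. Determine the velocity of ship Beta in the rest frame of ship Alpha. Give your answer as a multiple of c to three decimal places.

Invert the composition law: u' = (u − v)/(1 − uv/c²).
u' = (0.891 − 0.800) / (1 − (0.891)(0.800)) = 0.0910/0.2872 = 0.3169.

+0.317c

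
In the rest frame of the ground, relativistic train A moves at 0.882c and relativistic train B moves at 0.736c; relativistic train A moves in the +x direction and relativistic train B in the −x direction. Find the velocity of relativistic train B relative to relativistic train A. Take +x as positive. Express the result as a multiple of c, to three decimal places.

-0.981c

β_A = 0.882, β_B = -0.736.
Transform to A's frame with the inverse velocity-addition law: u' = (u − v)/(1 − uv/c²), taking u = β_B and v = β_A.
u' = (-0.736 − 0.882) / (1 − (0.882)(-0.736)) = -1.6180/1.6492 = -0.9811.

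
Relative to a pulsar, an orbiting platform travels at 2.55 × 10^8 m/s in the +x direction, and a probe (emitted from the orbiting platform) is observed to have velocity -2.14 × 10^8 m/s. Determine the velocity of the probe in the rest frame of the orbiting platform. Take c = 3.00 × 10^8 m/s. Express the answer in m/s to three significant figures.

-2.92 × 10^8 m/s

v = 0.850c, u = -0.713c.
Invert the composition law: u' = (u − v)/(1 − uv/c²).
u' = (-0.713 − 0.850) / (1 − (-0.713)(0.850)) = -1.5633/1.6063 = -0.9732.
u' = -0.9732 × 3.00 × 10^8 m/s.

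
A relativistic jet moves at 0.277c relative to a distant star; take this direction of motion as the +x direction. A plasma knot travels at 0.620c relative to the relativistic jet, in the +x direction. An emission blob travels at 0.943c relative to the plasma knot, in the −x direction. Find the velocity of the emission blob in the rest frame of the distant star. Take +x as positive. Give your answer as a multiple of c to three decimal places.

Apply u = (u' + v)/(1 + u'v/c²) successively, working outward toward the distant star.
Start: velocity of the relativistic jet relative to the distant star = 0.2770c.
Compose with the plasma knot (u' = 0.620 in the relativistic jet frame): u_1 = (0.620 + 0.277) / (1 + 0.620·0.277) = 0.8970/1.1717 = 0.7655.
Compose with the emission blob (u' = -0.943 in the plasma knot frame): u_2 = (-0.943 + 0.766) / (1 + (-0.943)·0.766) = -0.1775/0.2781 = -0.6381.

-0.638c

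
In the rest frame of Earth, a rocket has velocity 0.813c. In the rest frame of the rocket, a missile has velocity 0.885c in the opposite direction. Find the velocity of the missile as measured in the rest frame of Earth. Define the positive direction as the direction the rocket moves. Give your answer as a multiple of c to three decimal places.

-0.257c

With v = 0.813 and u' = -0.885 (in units of c),
u = (u' + v)/(1 + u'v/c²):
u = (-0.885 + 0.813) / (1 + (-0.885)·0.813) = -0.0720/0.2805 = -0.2567
(Galilean addition would give -0.072c.)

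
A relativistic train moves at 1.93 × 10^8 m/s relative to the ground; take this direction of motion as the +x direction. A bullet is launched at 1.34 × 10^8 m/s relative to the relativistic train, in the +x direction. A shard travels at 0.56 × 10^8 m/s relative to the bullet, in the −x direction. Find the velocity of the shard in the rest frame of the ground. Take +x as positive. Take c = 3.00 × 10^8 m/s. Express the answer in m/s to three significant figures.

Apply u = (u' + v)/(1 + u'v/c²) successively, working outward toward the ground.
(Dividing each given speed by c = 3.00 × 10^8 m/s to work in units of c.)
Start: velocity of the relativistic train relative to the ground = 0.6433c.
Compose with the bullet (u' = 0.447 in the relativistic train frame): u_1 = (0.447 + 0.643) / (1 + 0.447·0.643) = 1.0900/1.2874 = 0.8467.
Compose with the shard (u' = -0.187 in the bullet frame): u_2 = (-0.187 + 0.847) / (1 + (-0.187)·0.847) = 0.6600/0.8419 = 0.7839.
So u = 0.7839 × 3.00 × 10^8 m/s.

+2.35 × 10^8 m/s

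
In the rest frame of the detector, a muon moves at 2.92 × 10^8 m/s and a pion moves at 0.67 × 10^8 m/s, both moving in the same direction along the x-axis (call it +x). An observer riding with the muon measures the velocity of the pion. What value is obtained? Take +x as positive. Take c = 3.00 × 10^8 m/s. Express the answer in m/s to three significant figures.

-2.87 × 10^8 m/s

β_A = 0.973, β_B = 0.223 (dividing each by c = 3.00 × 10^8 m/s).
Transform to A's frame with the inverse velocity-addition law: u' = (u − v)/(1 − uv/c²), taking u = β_B and v = β_A.
u' = (0.223 − 0.973) / (1 − (0.973)(0.223)) = -0.7500/0.7826 = -0.9583.
u' = -0.9583 × 3.00 × 10^8 m/s.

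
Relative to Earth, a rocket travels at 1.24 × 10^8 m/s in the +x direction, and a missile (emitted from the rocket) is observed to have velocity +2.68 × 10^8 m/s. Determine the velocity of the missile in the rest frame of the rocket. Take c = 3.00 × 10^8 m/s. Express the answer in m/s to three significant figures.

+2.28 × 10^8 m/s

v = 0.413c, u = 0.893c.
Invert the composition law: u' = (u − v)/(1 − uv/c²).
u' = (0.893 − 0.413) / (1 − (0.893)(0.413)) = 0.4800/0.6308 = 0.7610.
u' = 0.7610 × 3.00 × 10^8 m/s.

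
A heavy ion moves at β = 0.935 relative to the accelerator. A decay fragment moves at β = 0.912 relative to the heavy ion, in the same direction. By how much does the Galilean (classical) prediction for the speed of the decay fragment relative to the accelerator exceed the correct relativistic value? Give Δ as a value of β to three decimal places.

Galilean: u_cl = 0.912 + 0.935 = 1.8470.
Relativistic: u_rel = (0.912 + 0.935) / (1 + 0.912·0.935) = 1.8470/1.8527 = 0.9969.
Δ = 1.8470 − 0.9969 = 0.8501.
(The classical prediction exceeds c; the relativistic result does not.)

Δ = 0.850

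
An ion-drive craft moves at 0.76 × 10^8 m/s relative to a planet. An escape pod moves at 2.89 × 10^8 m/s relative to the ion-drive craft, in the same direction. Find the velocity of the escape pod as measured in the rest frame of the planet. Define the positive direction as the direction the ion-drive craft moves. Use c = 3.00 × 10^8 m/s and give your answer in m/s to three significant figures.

2.93 × 10^8 m/s

In units of c (dividing by 3.00 × 10^8 m/s): v = 0.253, u' = 0.963.
u = (u' + v)/(1 + u'v/c²):
u = (0.963 + 0.253) / (1 + 0.963·0.253) = 1.2167/1.2440 = 0.9780
(Galilean addition would give +1.217c, exceeding c.)
Converting back: u = 0.9780 × 3.00 × 10^8 m/s.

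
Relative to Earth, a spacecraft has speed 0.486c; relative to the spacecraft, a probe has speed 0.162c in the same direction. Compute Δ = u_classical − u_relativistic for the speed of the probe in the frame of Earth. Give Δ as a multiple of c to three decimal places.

Δ = 0.047c

Galilean: u_cl = 0.162 + 0.486 = 0.6480.
Relativistic: u_rel = (0.162 + 0.486) / (1 + 0.162·0.486) = 0.6480/1.0787 = 0.6007.
Δ = 0.6480 − 0.6007 = 0.0473.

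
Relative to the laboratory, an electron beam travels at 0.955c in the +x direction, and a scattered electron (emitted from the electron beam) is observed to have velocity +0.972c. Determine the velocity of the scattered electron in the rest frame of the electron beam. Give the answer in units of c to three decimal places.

Invert the composition law: u' = (u − v)/(1 − uv/c²).
u' = (0.972 − 0.955) / (1 − (0.972)(0.955)) = 0.0170/0.0717 = 0.2370.

+0.237c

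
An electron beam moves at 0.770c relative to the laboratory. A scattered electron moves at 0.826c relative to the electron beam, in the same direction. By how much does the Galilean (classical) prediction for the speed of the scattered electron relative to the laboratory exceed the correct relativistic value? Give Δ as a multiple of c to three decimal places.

Galilean: u_cl = 0.826 + 0.770 = 1.5960.
Relativistic: u_rel = (0.826 + 0.770) / (1 + 0.826·0.770) = 1.5960/1.6360 = 0.9755.
Δ = 1.5960 − 0.9755 = 0.6205.
(The classical prediction exceeds c; the relativistic result does not.)

Δ = 0.620c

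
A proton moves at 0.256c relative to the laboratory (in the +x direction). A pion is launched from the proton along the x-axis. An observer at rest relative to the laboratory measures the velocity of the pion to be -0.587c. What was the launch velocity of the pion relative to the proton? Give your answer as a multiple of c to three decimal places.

-0.733c

Invert the composition law: u' = (u − v)/(1 − uv/c²).
u' = (-0.587 − 0.256) / (1 − (-0.587)(0.256)) = -0.8430/1.1503 = -0.7329.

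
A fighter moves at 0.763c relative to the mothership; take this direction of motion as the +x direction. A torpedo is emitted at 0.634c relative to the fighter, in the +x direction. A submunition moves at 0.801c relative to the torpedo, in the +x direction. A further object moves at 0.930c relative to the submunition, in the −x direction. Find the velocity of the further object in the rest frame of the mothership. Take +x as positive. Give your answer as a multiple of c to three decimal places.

+0.832c

Apply u = (u' + v)/(1 + u'v/c²) successively, working outward toward the mothership.
Start: velocity of the fighter relative to the mothership = 0.7630c.
Compose with the torpedo (u' = 0.634 in the fighter frame): u_1 = (0.634 + 0.763) / (1 + 0.634·0.763) = 1.3970/1.4837 = 0.9415.
Compose with the submunition (u' = 0.801 in the torpedo frame): u_2 = (0.801 + 0.942) / (1 + 0.801·0.942) = 1.7425/1.7542 = 0.9934.
Compose with the further object (u' = -0.930 in the submunition frame): u_3 = (-0.930 + 0.993) / (1 + (-0.930)·0.993) = 0.0634/0.0762 = 0.8320.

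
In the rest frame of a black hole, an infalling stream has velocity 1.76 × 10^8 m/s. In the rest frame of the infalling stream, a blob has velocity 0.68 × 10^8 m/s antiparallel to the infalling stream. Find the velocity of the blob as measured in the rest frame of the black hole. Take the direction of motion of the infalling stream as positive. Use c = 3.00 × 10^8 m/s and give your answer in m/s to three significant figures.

+1.25 × 10^8 m/s

In units of c (dividing by 3.00 × 10^8 m/s): v = 0.587, u' = -0.227.
u = (u' + v)/(1 + u'v/c²):
u = (-0.227 + 0.587) / (1 + (-0.227)·0.587) = 0.3600/0.8670 = 0.4152
(Galilean addition would give +0.360c.)
Converting back: u = 0.4152 × 3.00 × 10^8 m/s.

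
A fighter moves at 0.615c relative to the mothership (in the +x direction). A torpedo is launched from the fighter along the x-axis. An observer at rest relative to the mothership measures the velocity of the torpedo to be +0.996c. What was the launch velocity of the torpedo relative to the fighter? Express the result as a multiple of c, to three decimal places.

+0.983c

Invert the composition law: u' = (u − v)/(1 − uv/c²).
u' = (0.996 − 0.615) / (1 − (0.996)(0.615)) = 0.3810/0.3875 = 0.9833.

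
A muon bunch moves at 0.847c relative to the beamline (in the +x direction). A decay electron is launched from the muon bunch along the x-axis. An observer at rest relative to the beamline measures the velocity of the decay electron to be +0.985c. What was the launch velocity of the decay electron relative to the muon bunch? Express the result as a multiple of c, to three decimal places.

Invert the composition law: u' = (u − v)/(1 − uv/c²).
u' = (0.985 − 0.847) / (1 − (0.985)(0.847)) = 0.1380/0.1657 = 0.8328.

+0.833c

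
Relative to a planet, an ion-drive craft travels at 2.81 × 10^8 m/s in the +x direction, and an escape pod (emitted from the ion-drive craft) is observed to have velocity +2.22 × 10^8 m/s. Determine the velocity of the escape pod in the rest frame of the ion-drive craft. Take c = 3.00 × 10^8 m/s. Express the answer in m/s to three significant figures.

-1.92 × 10^8 m/s

v = 0.937c, u = 0.740c.
Invert the composition law: u' = (u − v)/(1 − uv/c²).
u' = (0.740 − 0.937) / (1 − (0.740)(0.937)) = -0.1967/0.3069 = -0.6409.
u' = -0.6409 × 3.00 × 10^8 m/s.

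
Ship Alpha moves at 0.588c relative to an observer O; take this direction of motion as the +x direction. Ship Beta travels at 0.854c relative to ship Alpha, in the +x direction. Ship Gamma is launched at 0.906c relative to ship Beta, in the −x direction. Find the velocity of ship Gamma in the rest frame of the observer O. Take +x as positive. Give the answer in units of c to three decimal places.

Apply u = (u' + v)/(1 + u'v/c²) successively, working outward toward the observer O.
Start: velocity of ship Alpha relative to the observer O = 0.5880c.
Compose with ship Beta (u' = 0.854 in ship Alpha frame): u_1 = (0.854 + 0.588) / (1 + 0.854·0.588) = 1.4420/1.5022 = 0.9600.
Compose with ship Gamma (u' = -0.906 in ship Beta frame): u_2 = (-0.906 + 0.960) / (1 + (-0.906)·0.960) = 0.0540/0.1303 = 0.4142.

+0.414c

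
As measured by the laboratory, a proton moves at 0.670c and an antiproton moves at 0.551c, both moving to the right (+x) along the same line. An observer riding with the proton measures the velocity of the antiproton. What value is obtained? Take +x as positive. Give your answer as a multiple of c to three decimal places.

β_A = 0.670, β_B = 0.551.
Transform to A's frame with the inverse velocity-addition law: u' = (u − v)/(1 − uv/c²), taking u = β_B and v = β_A.
u' = (0.551 − 0.670) / (1 − (0.670)(0.551)) = -0.1190/0.6308 = -0.1886.

-0.189c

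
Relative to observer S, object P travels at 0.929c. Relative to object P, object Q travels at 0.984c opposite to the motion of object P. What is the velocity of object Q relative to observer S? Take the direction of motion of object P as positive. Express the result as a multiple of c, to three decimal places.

With v = 0.929 and u' = -0.984 (in units of c),
u = (u' + v)/(1 + u'v/c²):
u = (-0.984 + 0.929) / (1 + (-0.984)·0.929) = -0.0550/0.0859 = -0.6405
(Galilean addition would give -0.055c.)

-0.641c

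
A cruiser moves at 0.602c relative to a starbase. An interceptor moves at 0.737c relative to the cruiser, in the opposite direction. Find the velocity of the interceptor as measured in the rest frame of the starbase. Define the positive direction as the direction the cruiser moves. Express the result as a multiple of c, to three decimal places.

With v = 0.602 and u' = -0.737 (in units of c),
u = (u' + v)/(1 + u'v/c²):
u = (-0.737 + 0.602) / (1 + (-0.737)·0.602) = -0.1350/0.5563 = -0.2427
(Galilean addition would give -0.135c.)

-0.243c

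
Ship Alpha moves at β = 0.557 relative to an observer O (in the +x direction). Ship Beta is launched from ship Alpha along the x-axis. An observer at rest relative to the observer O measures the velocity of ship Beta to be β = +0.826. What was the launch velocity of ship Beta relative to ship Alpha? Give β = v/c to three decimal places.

Invert the composition law: u' = (u − v)/(1 − uv/c²).
u' = (0.826 − 0.557) / (1 − (0.826)(0.557)) = 0.2690/0.5399 = 0.4982.

β = +0.498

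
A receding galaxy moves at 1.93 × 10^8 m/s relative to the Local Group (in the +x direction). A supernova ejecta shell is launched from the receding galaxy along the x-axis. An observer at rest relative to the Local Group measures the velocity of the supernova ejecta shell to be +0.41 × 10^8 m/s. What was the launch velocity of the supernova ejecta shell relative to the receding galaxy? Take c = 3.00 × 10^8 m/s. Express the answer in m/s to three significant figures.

v = 0.643c, u = 0.137c.
Invert the composition law: u' = (u − v)/(1 − uv/c²).
u' = (0.137 − 0.643) / (1 − (0.137)(0.643)) = -0.5067/0.9121 = -0.5555.
u' = -0.5555 × 3.00 × 10^8 m/s.

-1.67 × 10^8 m/s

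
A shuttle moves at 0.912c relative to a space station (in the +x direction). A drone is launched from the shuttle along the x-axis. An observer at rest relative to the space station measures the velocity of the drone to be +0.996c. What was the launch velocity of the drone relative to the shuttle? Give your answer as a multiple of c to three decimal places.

+0.917c

Invert the composition law: u' = (u − v)/(1 − uv/c²).
u' = (0.996 − 0.912) / (1 − (0.996)(0.912)) = 0.0840/0.0916 = 0.9166.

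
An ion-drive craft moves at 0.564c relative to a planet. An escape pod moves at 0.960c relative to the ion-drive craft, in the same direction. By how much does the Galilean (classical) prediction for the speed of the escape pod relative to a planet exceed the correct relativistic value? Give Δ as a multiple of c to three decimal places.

Δ = 0.535c

Galilean: u_cl = 0.960 + 0.564 = 1.5240.
Relativistic: u_rel = (0.960 + 0.564) / (1 + 0.960·0.564) = 1.5240/1.5414 = 0.9887.
Δ = 1.5240 − 0.9887 = 0.5353.
(The classical prediction exceeds c; the relativistic result does not.)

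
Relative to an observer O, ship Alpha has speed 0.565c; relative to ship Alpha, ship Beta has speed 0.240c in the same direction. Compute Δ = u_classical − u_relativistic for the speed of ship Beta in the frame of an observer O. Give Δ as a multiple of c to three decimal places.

Galilean: u_cl = 0.240 + 0.565 = 0.8050.
Relativistic: u_rel = (0.240 + 0.565) / (1 + 0.240·0.565) = 0.8050/1.1356 = 0.7089.
Δ = 0.8050 − 0.7089 = 0.0961.

Δ = 0.096c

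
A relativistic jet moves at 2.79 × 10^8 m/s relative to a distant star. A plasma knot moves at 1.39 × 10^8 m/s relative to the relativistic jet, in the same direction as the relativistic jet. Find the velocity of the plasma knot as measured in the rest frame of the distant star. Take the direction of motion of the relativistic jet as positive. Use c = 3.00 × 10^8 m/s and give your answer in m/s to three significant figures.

2.92 × 10^8 m/s

In units of c (dividing by 3.00 × 10^8 m/s): v = 0.930, u' = 0.463.
u = (u' + v)/(1 + u'v/c²):
u = (0.463 + 0.930) / (1 + 0.463·0.930) = 1.3933/1.4309 = 0.9737
Converting back: u = 0.9737 × 3.00 × 10^8 m/s.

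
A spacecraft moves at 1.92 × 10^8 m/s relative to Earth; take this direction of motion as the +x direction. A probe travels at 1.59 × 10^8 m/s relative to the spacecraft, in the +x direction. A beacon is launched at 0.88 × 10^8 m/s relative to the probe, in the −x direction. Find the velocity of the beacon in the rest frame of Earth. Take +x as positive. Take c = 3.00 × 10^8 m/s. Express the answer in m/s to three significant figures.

Apply u = (u' + v)/(1 + u'v/c²) successively, working outward toward Earth.
(Dividing each given speed by c = 3.00 × 10^8 m/s to work in units of c.)
Start: velocity of the spacecraft relative to Earth = 0.6400c.
Compose with the probe (u' = 0.530 in the spacecraft frame): u_1 = (0.530 + 0.640) / (1 + 0.530·0.640) = 1.1700/1.3392 = 0.8737.
Compose with the beacon (u' = -0.293 in the probe frame): u_2 = (-0.293 + 0.874) / (1 + (-0.293)·0.874) = 0.5803/0.7437 = 0.7803.
So u = 0.7803 × 3.00 × 10^8 m/s.

+2.34 × 10^8 m/s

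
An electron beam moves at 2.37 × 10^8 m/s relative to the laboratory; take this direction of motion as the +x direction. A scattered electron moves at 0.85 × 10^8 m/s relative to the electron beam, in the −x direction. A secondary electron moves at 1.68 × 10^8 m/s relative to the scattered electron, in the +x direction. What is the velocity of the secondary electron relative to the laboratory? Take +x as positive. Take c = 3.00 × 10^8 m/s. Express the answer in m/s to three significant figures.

+2.66 × 10^8 m/s

Apply u = (u' + v)/(1 + u'v/c²) successively, working outward toward the laboratory.
(Dividing each given speed by c = 3.00 × 10^8 m/s to work in units of c.)
Start: velocity of the electron beam relative to the laboratory = 0.7900c.
Compose with the scattered electron (u' = -0.283 in the electron beam frame): u_1 = (-0.283 + 0.790) / (1 + (-0.283)·0.790) = 0.5067/0.7762 = 0.6528.
Compose with the secondary electron (u' = 0.560 in the scattered electron frame): u_2 = (0.560 + 0.653) / (1 + 0.560·0.653) = 1.2128/1.3656 = 0.8881.
So u = 0.8881 × 3.00 × 10^8 m/s.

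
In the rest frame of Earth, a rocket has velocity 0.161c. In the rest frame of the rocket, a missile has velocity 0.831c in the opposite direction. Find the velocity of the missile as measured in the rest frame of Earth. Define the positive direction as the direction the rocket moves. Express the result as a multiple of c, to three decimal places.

-0.773c

With v = 0.161 and u' = -0.831 (in units of c),
u = (u' + v)/(1 + u'v/c²):
u = (-0.831 + 0.161) / (1 + (-0.831)·0.161) = -0.6700/0.8662 = -0.7735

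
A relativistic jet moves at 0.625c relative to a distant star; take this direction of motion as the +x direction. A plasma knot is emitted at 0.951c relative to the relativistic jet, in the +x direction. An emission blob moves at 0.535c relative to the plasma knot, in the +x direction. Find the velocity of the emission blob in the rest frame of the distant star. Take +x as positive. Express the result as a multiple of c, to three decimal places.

Apply u = (u' + v)/(1 + u'v/c²) successively, working outward toward the distant star.
Start: velocity of the relativistic jet relative to the distant star = 0.6250c.
Compose with the plasma knot (u' = 0.951 in the relativistic jet frame): u_1 = (0.951 + 0.625) / (1 + 0.951·0.625) = 1.5760/1.5944 = 0.9885.
Compose with the emission blob (u' = 0.535 in the plasma knot frame): u_2 = (0.535 + 0.988) / (1 + 0.535·0.988) = 1.5235/1.5288 = 0.9965.

0.996c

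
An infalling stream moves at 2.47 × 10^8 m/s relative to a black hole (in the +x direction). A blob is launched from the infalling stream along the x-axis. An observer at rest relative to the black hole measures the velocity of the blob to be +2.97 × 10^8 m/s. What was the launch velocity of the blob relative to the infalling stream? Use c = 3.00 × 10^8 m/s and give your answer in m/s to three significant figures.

v = 0.823c, u = 0.990c.
Invert the composition law: u' = (u − v)/(1 − uv/c²).
u' = (0.990 − 0.823) / (1 − (0.990)(0.823)) = 0.1667/0.1849 = 0.9014.
u' = 0.9014 × 3.00 × 10^8 m/s.

+2.70 × 10^8 m/s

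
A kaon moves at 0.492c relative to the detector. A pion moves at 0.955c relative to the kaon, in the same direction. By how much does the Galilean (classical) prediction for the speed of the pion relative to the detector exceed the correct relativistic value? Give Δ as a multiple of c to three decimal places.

Galilean: u_cl = 0.955 + 0.492 = 1.4470.
Relativistic: u_rel = (0.955 + 0.492) / (1 + 0.955·0.492) = 1.4470/1.4699 = 0.9844.
Δ = 1.4470 − 0.9844 = 0.4626.
(The classical prediction exceeds c; the relativistic result does not.)

Δ = 0.463c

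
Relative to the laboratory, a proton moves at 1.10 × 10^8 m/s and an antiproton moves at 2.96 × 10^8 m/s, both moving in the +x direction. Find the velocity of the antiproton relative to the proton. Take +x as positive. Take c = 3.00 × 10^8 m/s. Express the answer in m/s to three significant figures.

β_A = 0.367, β_B = 0.987 (dividing each by c = 3.00 × 10^8 m/s).
Transform to A's frame with the inverse velocity-addition law: u' = (u − v)/(1 − uv/c²), taking u = β_B and v = β_A.
u' = (0.987 − 0.367) / (1 − (0.367)(0.987)) = 0.6200/0.6382 = 0.9714.
u' = 0.9714 × 3.00 × 10^8 m/s.

+2.91 × 10^8 m/s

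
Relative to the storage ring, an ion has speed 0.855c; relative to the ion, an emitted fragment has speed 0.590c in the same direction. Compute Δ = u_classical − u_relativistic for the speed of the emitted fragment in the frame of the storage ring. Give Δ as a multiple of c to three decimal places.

Δ = 0.485c

Galilean: u_cl = 0.590 + 0.855 = 1.4450.
Relativistic: u_rel = (0.590 + 0.855) / (1 + 0.590·0.855) = 1.4450/1.5045 = 0.9605.
Δ = 1.4450 − 0.9605 = 0.4845.
(The classical prediction exceeds c; the relativistic result does not.)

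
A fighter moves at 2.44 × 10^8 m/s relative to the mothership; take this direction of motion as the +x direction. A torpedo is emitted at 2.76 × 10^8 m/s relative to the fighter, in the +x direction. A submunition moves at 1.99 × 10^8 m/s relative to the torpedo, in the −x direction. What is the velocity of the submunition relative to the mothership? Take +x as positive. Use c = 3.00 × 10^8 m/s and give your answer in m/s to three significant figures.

Apply u = (u' + v)/(1 + u'v/c²) successively, working outward toward the mothership.
(Dividing each given speed by c = 3.00 × 10^8 m/s to work in units of c.)
Start: velocity of the fighter relative to the mothership = 0.8133c.
Compose with the torpedo (u' = 0.920 in the fighter frame): u_1 = (0.920 + 0.813) / (1 + 0.920·0.813) = 1.7333/1.7483 = 0.9915.
Compose with the submunition (u' = -0.663 in the torpedo frame): u_2 = (-0.663 + 0.991) / (1 + (-0.663)·0.991) = 0.3281/0.3423 = 0.9585.
So u = 0.9585 × 3.00 × 10^8 m/s.

+2.88 × 10^8 m/s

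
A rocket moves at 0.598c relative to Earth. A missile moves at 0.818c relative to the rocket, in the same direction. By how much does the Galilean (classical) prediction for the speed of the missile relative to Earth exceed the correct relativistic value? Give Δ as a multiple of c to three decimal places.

Δ = 0.465c

Galilean: u_cl = 0.818 + 0.598 = 1.4160.
Relativistic: u_rel = (0.818 + 0.598) / (1 + 0.818·0.598) = 1.4160/1.4892 = 0.9509.
Δ = 1.4160 − 0.9509 = 0.4651.
(The classical prediction exceeds c; the relativistic result does not.)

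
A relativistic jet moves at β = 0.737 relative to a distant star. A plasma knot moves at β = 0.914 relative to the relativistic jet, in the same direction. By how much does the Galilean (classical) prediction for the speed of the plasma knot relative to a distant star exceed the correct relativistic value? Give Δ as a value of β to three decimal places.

Galilean: u_cl = 0.914 + 0.737 = 1.6510.
Relativistic: u_rel = (0.914 + 0.737) / (1 + 0.914·0.737) = 1.6510/1.6736 = 0.9865.
Δ = 1.6510 − 0.9865 = 0.6645.
(The classical prediction exceeds c; the relativistic result does not.)

Δ = 0.665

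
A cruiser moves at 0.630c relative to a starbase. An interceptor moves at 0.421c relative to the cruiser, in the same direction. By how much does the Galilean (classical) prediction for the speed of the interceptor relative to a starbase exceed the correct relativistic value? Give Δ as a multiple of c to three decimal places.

Galilean: u_cl = 0.421 + 0.630 = 1.0510.
Relativistic: u_rel = (0.421 + 0.630) / (1 + 0.421·0.630) = 1.0510/1.2652 = 0.8307.
Δ = 1.0510 − 0.8307 = 0.2203.
(The classical prediction exceeds c; the relativistic result does not.)

Δ = 0.220c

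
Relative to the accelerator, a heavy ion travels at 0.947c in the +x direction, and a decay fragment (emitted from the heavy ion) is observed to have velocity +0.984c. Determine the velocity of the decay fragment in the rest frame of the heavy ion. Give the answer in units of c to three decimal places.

Invert the composition law: u' = (u − v)/(1 − uv/c²).
u' = (0.984 − 0.947) / (1 − (0.984)(0.947)) = 0.0370/0.0682 = 0.5429.

+0.543c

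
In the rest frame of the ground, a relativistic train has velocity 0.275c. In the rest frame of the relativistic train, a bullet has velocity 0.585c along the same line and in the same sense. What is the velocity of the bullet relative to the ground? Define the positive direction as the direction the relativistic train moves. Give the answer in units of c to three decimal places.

0.741c

With v = 0.275 and u' = 0.585 (in units of c),
u = (u' + v)/(1 + u'v/c²):
u = (0.585 + 0.275) / (1 + 0.585·0.275) = 0.8600/1.1609 = 0.7408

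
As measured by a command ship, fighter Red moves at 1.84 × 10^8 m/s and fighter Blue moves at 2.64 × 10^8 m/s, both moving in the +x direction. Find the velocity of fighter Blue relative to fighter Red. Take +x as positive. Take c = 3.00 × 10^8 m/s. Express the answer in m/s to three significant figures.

+1.74 × 10^8 m/s

β_A = 0.613, β_B = 0.880 (dividing each by c = 3.00 × 10^8 m/s).
Transform to A's frame with the inverse velocity-addition law: u' = (u − v)/(1 − uv/c²), taking u = β_B and v = β_A.
u' = (0.880 − 0.613) / (1 − (0.613)(0.880)) = 0.2667/0.4603 = 0.5794.
u' = 0.5794 × 3.00 × 10^8 m/s.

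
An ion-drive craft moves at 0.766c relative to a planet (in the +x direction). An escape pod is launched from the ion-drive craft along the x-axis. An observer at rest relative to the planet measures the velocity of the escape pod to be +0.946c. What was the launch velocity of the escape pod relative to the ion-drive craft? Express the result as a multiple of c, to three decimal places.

+0.654c

Invert the composition law: u' = (u − v)/(1 − uv/c²).
u' = (0.946 − 0.766) / (1 − (0.946)(0.766)) = 0.1800/0.2754 = 0.6537.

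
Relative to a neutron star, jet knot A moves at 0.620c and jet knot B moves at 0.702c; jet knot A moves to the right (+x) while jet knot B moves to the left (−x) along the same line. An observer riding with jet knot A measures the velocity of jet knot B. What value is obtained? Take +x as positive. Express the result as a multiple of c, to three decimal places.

-0.921c

β_A = 0.620, β_B = -0.702.
Transform to A's frame with the inverse velocity-addition law: u' = (u − v)/(1 − uv/c²), taking u = β_B and v = β_A.
u' = (-0.702 − 0.620) / (1 − (0.620)(-0.702)) = -1.3220/1.4352 = -0.9211.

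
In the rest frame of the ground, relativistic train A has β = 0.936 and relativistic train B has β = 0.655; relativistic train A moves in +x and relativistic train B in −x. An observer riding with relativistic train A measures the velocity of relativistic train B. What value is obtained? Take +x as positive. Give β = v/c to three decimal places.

β_A = 0.936, β_B = -0.655.
Transform to A's frame with the inverse velocity-addition law: u' = (u − v)/(1 − uv/c²), taking u = β_B and v = β_A.
u' = (-0.655 − 0.936) / (1 − (0.936)(-0.655)) = -1.5910/1.6131 = -0.9863.

β = -0.986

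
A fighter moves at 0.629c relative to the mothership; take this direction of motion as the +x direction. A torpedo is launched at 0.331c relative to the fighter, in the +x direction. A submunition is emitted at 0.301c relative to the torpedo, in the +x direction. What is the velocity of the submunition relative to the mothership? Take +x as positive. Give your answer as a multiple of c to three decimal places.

Apply u = (u' + v)/(1 + u'v/c²) successively, working outward toward the mothership.
Start: velocity of the fighter relative to the mothership = 0.6290c.
Compose with the torpedo (u' = 0.331 in the fighter frame): u_1 = (0.331 + 0.629) / (1 + 0.331·0.629) = 0.9600/1.2082 = 0.7946.
Compose with the submunition (u' = 0.301 in the torpedo frame): u_2 = (0.301 + 0.795) / (1 + 0.301·0.795) = 1.0956/1.2392 = 0.8841.

0.884c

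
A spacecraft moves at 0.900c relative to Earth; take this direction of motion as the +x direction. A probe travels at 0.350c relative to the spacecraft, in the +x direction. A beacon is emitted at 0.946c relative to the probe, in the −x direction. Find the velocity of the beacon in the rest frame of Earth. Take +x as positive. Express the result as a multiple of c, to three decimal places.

Apply u = (u' + v)/(1 + u'v/c²) successively, working outward toward Earth.
Start: velocity of the spacecraft relative to Earth = 0.9000c.
Compose with the probe (u' = 0.350 in the spacecraft frame): u_1 = (0.350 + 0.900) / (1 + 0.350·0.900) = 1.2500/1.3150 = 0.9506.
Compose with the beacon (u' = -0.946 in the probe frame): u_2 = (-0.946 + 0.951) / (1 + (-0.946)·0.951) = 0.0046/0.1008 = 0.0454.

+0.045c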